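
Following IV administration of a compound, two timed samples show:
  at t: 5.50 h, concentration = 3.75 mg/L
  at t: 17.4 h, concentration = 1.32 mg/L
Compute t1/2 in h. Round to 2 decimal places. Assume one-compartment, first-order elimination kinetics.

7.90 h

k = ln(C₁/C₂) / (t₂ − t₁) = ln(3.75/1.32) / (17.4 − 5.50)
  = 1.044 / 11.90 = 0.08773 h⁻¹
t½ = ln2 / k = 0.693147 / 0.08773 = 7.901 h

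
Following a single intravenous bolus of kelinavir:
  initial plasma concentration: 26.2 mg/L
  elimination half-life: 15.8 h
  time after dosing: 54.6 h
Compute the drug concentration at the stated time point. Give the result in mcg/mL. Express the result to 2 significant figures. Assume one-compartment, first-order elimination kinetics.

2.4 mcg/mL

k = ln2 / t½ = 0.693147 / 15.8 = 0.04387 h⁻¹
C = C₀ · e^(−k·t) = 26.20 × e^(−0.04387 × 54.6)
  = 26.20 × 0.09115 = 2.388 mg/L
(2.388 mg/L = 2.388 mcg/mL)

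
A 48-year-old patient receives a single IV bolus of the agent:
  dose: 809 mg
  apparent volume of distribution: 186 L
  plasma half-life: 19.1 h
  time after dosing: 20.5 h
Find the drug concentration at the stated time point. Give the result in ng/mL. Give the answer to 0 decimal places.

C₀ = Dose / Vd = 809.0 / 186 = 4.349 mg/L
k = ln2 / t½ = 0.693147 / 19.1 = 0.03629 h⁻¹
C = C₀ · e^(−k·t) = 4.349 × e^(−0.03629 × 20.5)
  = 4.349 × 0.4752 = 2.067 mg/L
Convert: 2.067 mg/L × 1000 = 2067 ng/mL

2067 ng/mL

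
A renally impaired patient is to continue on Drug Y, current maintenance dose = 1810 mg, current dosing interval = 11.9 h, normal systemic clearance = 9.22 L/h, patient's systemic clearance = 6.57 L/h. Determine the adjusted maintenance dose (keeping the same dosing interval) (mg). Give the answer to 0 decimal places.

To keep the same average steady-state level, dosing rate must scale with clearance.
CL ratio = 6.57 / 9.22 = 0.7126
New dose (same interval) = 1810 × 0.7126 = 1290 mg

1290 mg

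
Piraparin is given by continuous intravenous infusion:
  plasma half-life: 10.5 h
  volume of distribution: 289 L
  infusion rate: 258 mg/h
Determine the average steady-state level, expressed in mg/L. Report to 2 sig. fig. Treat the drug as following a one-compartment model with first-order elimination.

k = ln2 / t½ = 0.693147 / 10.5 = 0.06601 h⁻¹
CL = k × Vd = 0.06601 × 289 = 19.08 L/h
At steady state Css = R₀ / CL = 258 / 19.08 = 13.52 mg/L

14 mg/L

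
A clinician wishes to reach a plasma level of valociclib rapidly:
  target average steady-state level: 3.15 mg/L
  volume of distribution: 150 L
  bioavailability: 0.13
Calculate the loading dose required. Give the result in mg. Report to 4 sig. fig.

LD = Css × Vd / F = 3.15 × 150 / 0.13 = 3635 mg

3635 mg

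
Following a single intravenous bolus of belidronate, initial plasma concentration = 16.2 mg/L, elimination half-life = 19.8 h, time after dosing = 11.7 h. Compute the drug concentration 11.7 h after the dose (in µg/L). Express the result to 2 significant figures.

k = ln2 / t½ = 0.693147 / 19.8 = 0.03501 h⁻¹
C = C₀ · e^(−k·t) = 16.20 × e^(−0.03501 × 11.7)
  = 16.20 × 0.6639 = 10.76 mg/L
Convert: 10.76 mg/L × 1000 = 10760 µg/L

11000 µg/L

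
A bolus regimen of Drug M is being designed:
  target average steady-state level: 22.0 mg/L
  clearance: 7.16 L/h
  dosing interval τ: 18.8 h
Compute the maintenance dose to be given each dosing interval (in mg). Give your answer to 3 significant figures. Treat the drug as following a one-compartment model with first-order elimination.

At steady state, Dose/τ = Css × CL.
Dose = Css × CL × τ = 22.0 × 7.160 × 18.8 = 2961 mg

2960 mg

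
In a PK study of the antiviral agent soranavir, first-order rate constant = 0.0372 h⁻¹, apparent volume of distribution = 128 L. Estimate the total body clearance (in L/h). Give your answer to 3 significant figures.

4.76 L/h

CL = k × Vd = 0.0372 × 128 = 4.762 L/h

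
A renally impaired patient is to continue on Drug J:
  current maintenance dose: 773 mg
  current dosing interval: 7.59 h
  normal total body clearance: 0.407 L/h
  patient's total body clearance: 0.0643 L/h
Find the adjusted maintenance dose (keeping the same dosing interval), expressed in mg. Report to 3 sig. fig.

122 mg

To keep the same average steady-state level, dosing rate must scale with clearance.
CL ratio = 0.0643 / 0.407 = 0.1580
New dose (same interval) = 773 × 0.1580 = 122.1 mg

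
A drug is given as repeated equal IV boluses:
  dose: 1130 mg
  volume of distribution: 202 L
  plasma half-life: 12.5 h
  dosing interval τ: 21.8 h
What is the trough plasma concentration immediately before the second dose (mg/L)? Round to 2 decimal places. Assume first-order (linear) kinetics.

C₀ per dose = Dose / Vd = 1130 / 202 = 5.594 mg/L
k = ln2 / t½ = 0.693147 / 12.5 = 0.05545 h⁻¹
Fraction remaining after one interval: r = e^(−kτ) = e^(−0.05545 × 21.8) = 0.2986
Before dose 2, 1 dose has been given (aged 1τ).
C_trough = C₀ × r = 5.594 × 0.2986 = 1.670 mg/L

1.67 mg/L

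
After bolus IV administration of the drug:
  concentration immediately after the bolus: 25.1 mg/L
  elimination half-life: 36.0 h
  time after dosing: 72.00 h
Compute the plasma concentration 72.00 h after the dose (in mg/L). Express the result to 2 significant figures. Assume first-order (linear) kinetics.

k = ln2 / t½ = 0.693147 / 36.0 = 0.01925 h⁻¹
t / t½ = 72.00 / 36.0 = 2 half-lives
C = C₀ × (1/2)^2 = 25.10 × 0.2500 = 6.275 mg/L

6.3 mg/L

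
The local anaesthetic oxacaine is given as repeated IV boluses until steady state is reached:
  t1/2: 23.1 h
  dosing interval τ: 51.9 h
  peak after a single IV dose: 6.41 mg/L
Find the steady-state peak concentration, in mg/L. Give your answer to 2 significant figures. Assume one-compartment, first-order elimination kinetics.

k = ln2 / t½ = 0.693147 / 23.1 = 0.03001 h⁻¹
e^(−kτ) = e^(−0.03001 × 51.9) = 0.2107
Accumulation ratio R = 1 / (1 − e^(−kτ)) = 1 / (1 − 0.2107) = 1.267
Steady-state peak = C₀ × R = 6.41 × 1.267 = 8.121 mg/L

8.1 mg/L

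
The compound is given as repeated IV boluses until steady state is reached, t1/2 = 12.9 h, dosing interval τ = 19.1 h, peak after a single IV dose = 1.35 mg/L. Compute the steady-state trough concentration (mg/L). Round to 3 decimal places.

k = ln2 / t½ = 0.693147 / 12.9 = 0.05373 h⁻¹
e^(−kτ) = e^(−0.05373 × 19.1) = 0.3584
Accumulation ratio R = 1 / (1 − e^(−kτ)) = 1 / (1 − 0.3584) = 1.559
Steady-state trough = C₀ × R × e^(−kτ) = 1.35 × 1.559 × 0.3584 = 0.7543 mg/L

0.754 mg/L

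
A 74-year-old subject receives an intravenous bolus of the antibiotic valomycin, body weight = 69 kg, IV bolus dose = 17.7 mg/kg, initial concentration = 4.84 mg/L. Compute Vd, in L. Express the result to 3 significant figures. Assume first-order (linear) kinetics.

252 L

Dose = 17.7 × 69 = 1221 mg
Vd = Dose / C₀ = 1221 / 4.84 = 252.3 L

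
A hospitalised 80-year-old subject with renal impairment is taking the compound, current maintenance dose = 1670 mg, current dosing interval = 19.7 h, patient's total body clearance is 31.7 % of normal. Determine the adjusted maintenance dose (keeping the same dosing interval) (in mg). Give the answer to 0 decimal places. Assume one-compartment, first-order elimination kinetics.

529 mg

To keep the same average steady-state level, dosing rate must scale with clearance.
CL ratio = 31.7 / 100 = 0.3170
New dose (same interval) = 1670 × 0.3170 = 529.4 mg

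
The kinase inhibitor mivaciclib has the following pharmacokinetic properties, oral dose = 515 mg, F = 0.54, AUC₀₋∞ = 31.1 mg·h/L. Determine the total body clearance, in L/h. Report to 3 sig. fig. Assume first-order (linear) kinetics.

CL = F·Dose / AUC = 0.54 × 515 / 31.1 = 8.942 L/h

8.94 L/h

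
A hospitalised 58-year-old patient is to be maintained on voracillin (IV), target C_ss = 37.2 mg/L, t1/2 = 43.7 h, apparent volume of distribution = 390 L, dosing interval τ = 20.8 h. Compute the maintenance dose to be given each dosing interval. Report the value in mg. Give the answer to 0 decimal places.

4786 mg

k = ln2 / t½ = 0.693147 / 43.7 = 0.01586 h⁻¹
CL = k × Vd = 0.01586 × 390 = 6.185 L/h
At steady state, Dose/τ = Css × CL.
Dose = Css × CL × τ = 37.2 × 6.185 × 20.8 = 4786 mg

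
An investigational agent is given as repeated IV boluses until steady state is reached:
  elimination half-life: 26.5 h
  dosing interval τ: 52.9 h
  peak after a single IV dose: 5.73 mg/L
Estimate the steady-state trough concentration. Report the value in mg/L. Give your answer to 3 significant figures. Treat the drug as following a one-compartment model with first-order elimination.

k = ln2 / t½ = 0.693147 / 26.5 = 0.02616 h⁻¹
e^(−kτ) = e^(−0.02616 × 52.9) = 0.2506
Accumulation ratio R = 1 / (1 − e^(−kτ)) = 1 / (1 − 0.2506) = 1.334
Steady-state trough = C₀ × R × e^(−kτ) = 5.73 × 1.334 × 0.2506 = 1.916 mg/L

1.92 mg/L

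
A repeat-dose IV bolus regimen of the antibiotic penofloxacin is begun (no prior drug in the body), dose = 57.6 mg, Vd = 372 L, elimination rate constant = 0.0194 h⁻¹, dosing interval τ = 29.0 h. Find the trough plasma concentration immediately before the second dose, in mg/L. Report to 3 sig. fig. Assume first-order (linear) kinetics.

C₀ per dose = Dose / Vd = 57.6 / 372 = 0.1548 mg/L
Fraction remaining after one interval: r = e^(−kτ) = e^(−0.01940 × 29.0) = 0.5697
Before dose 2, 1 dose has been given (aged 1τ).
C_trough = C₀ × r = 0.1548 × 0.5697 = 0.08819 mg/L

0.0882 mg/L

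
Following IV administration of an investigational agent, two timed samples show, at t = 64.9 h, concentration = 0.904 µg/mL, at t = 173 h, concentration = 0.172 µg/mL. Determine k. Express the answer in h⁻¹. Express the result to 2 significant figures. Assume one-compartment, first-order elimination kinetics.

0.015 h⁻¹

k = ln(C₁/C₂) / (t₂ − t₁) = ln(0.904/0.172) / (173 − 64.9)
  = 1.659 / 108.1 = 0.01535 h⁻¹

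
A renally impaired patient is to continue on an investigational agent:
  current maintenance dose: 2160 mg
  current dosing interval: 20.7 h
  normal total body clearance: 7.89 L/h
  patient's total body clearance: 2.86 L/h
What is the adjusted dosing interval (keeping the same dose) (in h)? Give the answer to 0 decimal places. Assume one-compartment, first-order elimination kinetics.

To keep the same average steady-state level, dosing rate must scale with clearance.
CL ratio = 2.86 / 7.89 = 0.3625
New interval (same dose) = 20.7 / 0.3625 = 57.10 h

57 h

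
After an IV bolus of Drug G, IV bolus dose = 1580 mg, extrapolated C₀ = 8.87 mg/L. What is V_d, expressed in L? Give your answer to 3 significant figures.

Vd = Dose / C₀ = 1580 / 8.87 = 178.1 L

178 L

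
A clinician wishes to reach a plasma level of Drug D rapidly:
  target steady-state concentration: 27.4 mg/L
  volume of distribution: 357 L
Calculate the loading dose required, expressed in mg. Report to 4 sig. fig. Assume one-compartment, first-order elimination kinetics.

9782 mg

LD = Css × Vd = 27.4 × 357 = 9782 mg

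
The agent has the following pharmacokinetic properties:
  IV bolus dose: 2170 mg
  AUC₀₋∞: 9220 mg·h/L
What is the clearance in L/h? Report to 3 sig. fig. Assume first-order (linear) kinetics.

0.235 L/h

CL = Dose / AUC = 2170 / 9220 = 0.2354 L/h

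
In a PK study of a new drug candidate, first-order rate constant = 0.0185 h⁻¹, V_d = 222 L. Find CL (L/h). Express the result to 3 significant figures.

CL = k × Vd = 0.0185 × 222 = 4.107 L/h

4.11 L/h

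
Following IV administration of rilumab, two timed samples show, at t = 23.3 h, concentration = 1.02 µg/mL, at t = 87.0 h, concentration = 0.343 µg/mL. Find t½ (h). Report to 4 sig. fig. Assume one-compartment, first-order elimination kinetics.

40.51 h

k = ln(C₁/C₂) / (t₂ − t₁) = ln(1.02/0.343) / (87.0 − 23.3)
  = 1.090 / 63.70 = 0.01711 h⁻¹
t½ = ln2 / k = 0.693147 / 0.01711 = 40.51 h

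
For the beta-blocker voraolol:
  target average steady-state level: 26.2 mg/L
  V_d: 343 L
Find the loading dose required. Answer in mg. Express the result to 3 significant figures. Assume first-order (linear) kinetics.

LD = Css × Vd = 26.2 × 343 = 8987 mg

8990 mg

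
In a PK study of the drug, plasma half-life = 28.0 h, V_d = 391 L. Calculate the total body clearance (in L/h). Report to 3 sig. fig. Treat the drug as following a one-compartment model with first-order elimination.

k = ln2 / t½ = 0.693147 / 28.0 = 0.02476 h⁻¹
CL = k × Vd = 0.02476 × 391 = 9.681 L/h

9.68 L/h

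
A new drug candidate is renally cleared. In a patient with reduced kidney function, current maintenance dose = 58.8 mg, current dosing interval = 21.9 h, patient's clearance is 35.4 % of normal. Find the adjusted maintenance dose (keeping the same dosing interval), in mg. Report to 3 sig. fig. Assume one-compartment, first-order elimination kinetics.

To keep the same average steady-state level, dosing rate must scale with clearance.
CL ratio = 35.4 / 100 = 0.3540
New dose (same interval) = 58.8 × 0.3540 = 20.82 mg

20.8 mg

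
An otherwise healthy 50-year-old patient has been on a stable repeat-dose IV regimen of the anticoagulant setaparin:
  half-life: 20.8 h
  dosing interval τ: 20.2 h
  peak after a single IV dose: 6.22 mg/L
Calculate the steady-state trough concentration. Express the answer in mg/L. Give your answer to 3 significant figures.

k = ln2 / t½ = 0.693147 / 20.8 = 0.03332 h⁻¹
e^(−kτ) = e^(−0.03332 × 20.2) = 0.5101
Accumulation ratio R = 1 / (1 − e^(−kτ)) = 1 / (1 − 0.5101) = 2.041
Steady-state trough = C₀ × R × e^(−kτ) = 6.22 × 2.041 × 0.5101 = 6.476 mg/L

6.48 mg/L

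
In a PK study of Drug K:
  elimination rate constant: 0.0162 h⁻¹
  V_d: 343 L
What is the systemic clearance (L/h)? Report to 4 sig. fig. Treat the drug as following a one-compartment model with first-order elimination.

CL = k × Vd = 0.0162 × 343 = 5.557 L/h

5.557 L/h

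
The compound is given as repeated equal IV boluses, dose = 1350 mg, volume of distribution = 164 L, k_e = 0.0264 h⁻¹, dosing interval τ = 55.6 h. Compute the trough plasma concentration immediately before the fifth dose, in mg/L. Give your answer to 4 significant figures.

2.458 mg/L

C₀ per dose = Dose / Vd = 1350 / 164 = 8.232 mg/L
Fraction remaining after one interval: r = e^(−kτ) = e^(−0.02640 × 55.6) = 0.2304
Before dose 5, 4 doses have been given (aged 1τ, 2τ, 3τ, 4τ).
C_trough = C₀ × (r + r² + … + r^4) = C₀ × r(1−r^4)/(1−r)
        = 8.232 × 0.2304 × (1 − 0.002818) / (1 − 0.2304) = 2.458 mg/L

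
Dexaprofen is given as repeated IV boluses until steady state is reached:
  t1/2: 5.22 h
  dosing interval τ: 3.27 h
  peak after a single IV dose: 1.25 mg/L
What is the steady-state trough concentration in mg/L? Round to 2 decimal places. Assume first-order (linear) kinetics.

2.30 mg/L

k = ln2 / t½ = 0.693147 / 5.22 = 0.1328 h⁻¹
e^(−kτ) = e^(−0.1328 × 3.27) = 0.6477
Accumulation ratio R = 1 / (1 − e^(−kτ)) = 1 / (1 − 0.6477) = 2.838
Steady-state trough = C₀ × R × e^(−kτ) = 1.25 × 2.838 × 0.6477 = 2.298 mg/L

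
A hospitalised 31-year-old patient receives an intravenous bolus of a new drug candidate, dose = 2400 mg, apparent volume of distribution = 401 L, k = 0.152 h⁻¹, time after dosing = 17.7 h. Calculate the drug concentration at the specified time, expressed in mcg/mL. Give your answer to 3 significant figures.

0.406 mcg/mL

C₀ = Dose / Vd = 2400 / 401 = 5.985 mg/L
C = C₀ · e^(−k·t) = 5.985 × e^(−0.1520 × 17.7)
  = 5.985 × 0.06785 = 0.4061 mg/L
(0.4061 mg/L = 0.4061 mcg/mL)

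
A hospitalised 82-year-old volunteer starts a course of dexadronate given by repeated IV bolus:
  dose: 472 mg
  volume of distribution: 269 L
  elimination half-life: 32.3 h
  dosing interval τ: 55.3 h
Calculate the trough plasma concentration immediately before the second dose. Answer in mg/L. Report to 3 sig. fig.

0.536 mg/L

C₀ per dose = Dose / Vd = 472 / 269 = 1.755 mg/L
k = ln2 / t½ = 0.693147 / 32.3 = 0.02146 h⁻¹
Fraction remaining after one interval: r = e^(−kτ) = e^(−0.02146 × 55.3) = 0.3052
Before dose 2, 1 dose has been given (aged 1τ).
C_trough = C₀ × r = 1.755 × 0.3052 = 0.5356 mg/L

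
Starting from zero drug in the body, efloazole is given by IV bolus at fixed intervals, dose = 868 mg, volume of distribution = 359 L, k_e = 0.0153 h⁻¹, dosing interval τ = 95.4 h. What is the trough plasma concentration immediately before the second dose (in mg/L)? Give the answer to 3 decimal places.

C₀ per dose = Dose / Vd = 868 / 359 = 2.418 mg/L
Fraction remaining after one interval: r = e^(−kτ) = e^(−0.01530 × 95.4) = 0.2323
Before dose 2, 1 dose has been given (aged 1τ).
C_trough = C₀ × r = 2.418 × 0.2323 = 0.5617 mg/L

0.562 mg/L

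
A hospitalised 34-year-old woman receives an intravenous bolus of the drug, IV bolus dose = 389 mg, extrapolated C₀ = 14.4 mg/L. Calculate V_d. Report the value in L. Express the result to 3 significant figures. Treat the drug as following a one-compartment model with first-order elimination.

27.0 L

Vd = Dose / C₀ = 389.0 / 14.4 = 27.01 L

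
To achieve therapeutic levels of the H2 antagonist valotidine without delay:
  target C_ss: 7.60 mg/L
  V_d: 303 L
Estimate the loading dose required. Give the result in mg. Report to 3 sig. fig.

2300 mg

LD = Css × Vd = 7.60 × 303 = 2303 mg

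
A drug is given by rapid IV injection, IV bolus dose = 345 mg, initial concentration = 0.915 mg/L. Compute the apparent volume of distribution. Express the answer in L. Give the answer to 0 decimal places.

Vd = Dose / C₀ = 345.0 / 0.915 = 377.0 L

377 L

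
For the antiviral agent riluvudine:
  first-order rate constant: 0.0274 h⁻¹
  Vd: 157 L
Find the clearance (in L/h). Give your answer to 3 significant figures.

CL = k × Vd = 0.0274 × 157 = 4.302 L/h

4.30 L/h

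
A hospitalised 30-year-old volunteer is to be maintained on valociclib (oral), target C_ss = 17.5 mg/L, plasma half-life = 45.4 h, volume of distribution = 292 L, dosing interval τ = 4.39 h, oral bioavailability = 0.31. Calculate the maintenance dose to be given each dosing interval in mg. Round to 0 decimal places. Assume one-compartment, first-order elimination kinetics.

1105 mg

k = ln2 / t½ = 0.693147 / 45.4 = 0.01527 h⁻¹
CL = k × Vd = 0.01527 × 292 = 4.459 L/h
At steady state, F × (Dose/τ) = Css × CL.
Dose = Css × CL × τ / F = 17.5 × 4.459 × 4.39 / 0.31 = 1105 mg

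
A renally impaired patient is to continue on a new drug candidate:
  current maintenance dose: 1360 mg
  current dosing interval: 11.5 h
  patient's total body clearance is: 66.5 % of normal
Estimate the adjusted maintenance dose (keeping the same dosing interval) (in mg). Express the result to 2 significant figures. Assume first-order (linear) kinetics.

To keep the same average steady-state level, dosing rate must scale with clearance.
CL ratio = 66.5 / 100 = 0.6650
New dose (same interval) = 1360 × 0.6650 = 904.4 mg

900 mg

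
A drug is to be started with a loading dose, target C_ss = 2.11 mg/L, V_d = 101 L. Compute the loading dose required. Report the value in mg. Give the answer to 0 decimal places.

LD = Css × Vd = 2.11 × 101 = 213.1 mg

213 mg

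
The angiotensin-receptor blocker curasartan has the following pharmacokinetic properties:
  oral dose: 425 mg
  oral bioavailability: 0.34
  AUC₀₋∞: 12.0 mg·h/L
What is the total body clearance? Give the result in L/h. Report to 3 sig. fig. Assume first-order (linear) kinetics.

CL = F·Dose / AUC = 0.34 × 425 / 12.0 = 12.04 L/h

12.0 L/h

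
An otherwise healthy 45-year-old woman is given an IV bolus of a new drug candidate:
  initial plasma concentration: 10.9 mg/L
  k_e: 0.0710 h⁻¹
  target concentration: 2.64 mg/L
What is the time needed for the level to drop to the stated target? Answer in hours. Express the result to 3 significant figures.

20.0 h

t = ln(C₀ / C) / k = ln(10.90 / 2.64) / 0.07100
  = ln(4.129) / 0.07100 = 1.418 / 0.07100 = 19.97 h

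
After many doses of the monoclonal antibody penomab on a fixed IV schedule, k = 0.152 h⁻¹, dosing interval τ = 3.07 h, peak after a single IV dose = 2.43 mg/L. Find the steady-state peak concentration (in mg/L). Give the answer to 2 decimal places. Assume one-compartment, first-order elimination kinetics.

6.52 mg/L

e^(−kτ) = e^(−0.1520 × 3.07) = 0.6271
Accumulation ratio R = 1 / (1 − e^(−kτ)) = 1 / (1 − 0.6271) = 2.682
Steady-state peak = C₀ × R = 2.43 × 2.682 = 6.517 mg/L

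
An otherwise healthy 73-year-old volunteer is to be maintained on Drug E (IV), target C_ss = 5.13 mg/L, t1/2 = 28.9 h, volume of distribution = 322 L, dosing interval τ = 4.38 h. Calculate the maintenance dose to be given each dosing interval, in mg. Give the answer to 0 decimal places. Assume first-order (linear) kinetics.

k = ln2 / t½ = 0.693147 / 28.9 = 0.02398 h⁻¹
CL = k × Vd = 0.02398 × 322 = 7.722 L/h
At steady state, Dose/τ = Css × CL.
Dose = Css × CL × τ = 5.13 × 7.722 × 4.38 = 173.5 mg

174 mg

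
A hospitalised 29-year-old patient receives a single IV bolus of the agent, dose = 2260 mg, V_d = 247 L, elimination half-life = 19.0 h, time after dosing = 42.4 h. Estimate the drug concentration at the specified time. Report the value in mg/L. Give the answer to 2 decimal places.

1.95 mg/L

C₀ = Dose / Vd = 2260 / 247 = 9.150 mg/L
k = ln2 / t½ = 0.693147 / 19.0 = 0.03648 h⁻¹
C = C₀ · e^(−k·t) = 9.150 × e^(−0.03648 × 42.4)
  = 9.150 × 0.2129 = 1.948 mg/L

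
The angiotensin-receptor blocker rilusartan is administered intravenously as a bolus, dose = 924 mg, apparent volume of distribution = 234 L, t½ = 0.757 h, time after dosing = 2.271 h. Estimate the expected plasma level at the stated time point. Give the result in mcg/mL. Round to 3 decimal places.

0.494 mcg/mL

C₀ = Dose / Vd = 924.0 / 234 = 3.949 mg/L
k = ln2 / t½ = 0.693147 / 0.757 = 0.9156 h⁻¹
t / t½ = 2.271 / 0.757 = 3 half-lives
C = C₀ × (1/2)^3 = 3.949 × 0.1250 = 0.4936 mg/L
(0.4936 mg/L = 0.4936 mcg/mL)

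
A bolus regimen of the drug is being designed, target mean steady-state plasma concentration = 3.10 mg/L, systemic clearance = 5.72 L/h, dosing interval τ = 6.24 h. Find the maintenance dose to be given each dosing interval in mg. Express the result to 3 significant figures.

111 mg

At steady state, Dose/τ = Css × CL.
Dose = Css × CL × τ = 3.10 × 5.720 × 6.24 = 110.6 mg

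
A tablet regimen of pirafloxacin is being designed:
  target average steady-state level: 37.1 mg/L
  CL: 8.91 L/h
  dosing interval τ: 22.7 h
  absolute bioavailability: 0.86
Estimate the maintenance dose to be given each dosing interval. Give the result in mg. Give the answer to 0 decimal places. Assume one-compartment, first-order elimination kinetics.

8725 mg

At steady state, F × (Dose/τ) = Css × CL.
Dose = Css × CL × τ / F = 37.1 × 8.910 × 22.7 / 0.86 = 8725 mg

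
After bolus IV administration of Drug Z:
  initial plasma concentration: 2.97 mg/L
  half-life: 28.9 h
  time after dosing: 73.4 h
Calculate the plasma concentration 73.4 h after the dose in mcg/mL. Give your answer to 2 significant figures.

k = ln2 / t½ = 0.693147 / 28.9 = 0.02398 h⁻¹
C = C₀ · e^(−k·t) = 2.970 × e^(−0.02398 × 73.4)
  = 2.970 × 0.1720 = 0.5108 mg/L
(0.5108 mg/L = 0.5108 mcg/mL)

0.51 mcg/mL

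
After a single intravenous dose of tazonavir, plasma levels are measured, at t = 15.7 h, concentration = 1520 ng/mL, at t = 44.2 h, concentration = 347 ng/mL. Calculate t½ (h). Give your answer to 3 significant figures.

13.4 h

k = ln(C₁/C₂) / (t₂ − t₁) = ln(1520/347) / (44.2 − 15.7)
  = 1.477 / 28.50 = 0.05182 h⁻¹
t½ = ln2 / k = 0.693147 / 0.05182 = 13.38 h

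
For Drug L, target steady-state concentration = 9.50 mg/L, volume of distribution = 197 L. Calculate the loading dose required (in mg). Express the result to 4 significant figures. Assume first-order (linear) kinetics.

1872 mg

LD = Css × Vd = 9.50 × 197 = 1872 mg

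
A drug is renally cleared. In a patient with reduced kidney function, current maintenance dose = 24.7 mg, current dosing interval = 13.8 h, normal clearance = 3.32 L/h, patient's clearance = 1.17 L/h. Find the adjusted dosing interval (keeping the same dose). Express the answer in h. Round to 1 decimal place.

To keep the same average steady-state level, dosing rate must scale with clearance.
CL ratio = 1.17 / 3.32 = 0.3524
New interval (same dose) = 13.8 / 0.3524 = 39.16 h

39.2 h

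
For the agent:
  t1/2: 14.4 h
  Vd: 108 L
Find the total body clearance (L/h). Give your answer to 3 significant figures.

k = ln2 / t½ = 0.693147 / 14.4 = 0.04814 h⁻¹
CL = k × Vd = 0.04814 × 108 = 5.199 L/h

5.20 L/h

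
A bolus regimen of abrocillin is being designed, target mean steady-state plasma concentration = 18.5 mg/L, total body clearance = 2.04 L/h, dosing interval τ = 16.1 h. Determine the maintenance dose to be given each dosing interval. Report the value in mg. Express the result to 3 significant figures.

At steady state, Dose/τ = Css × CL.
Dose = Css × CL × τ = 18.5 × 2.040 × 16.1 = 607.6 mg

608 mg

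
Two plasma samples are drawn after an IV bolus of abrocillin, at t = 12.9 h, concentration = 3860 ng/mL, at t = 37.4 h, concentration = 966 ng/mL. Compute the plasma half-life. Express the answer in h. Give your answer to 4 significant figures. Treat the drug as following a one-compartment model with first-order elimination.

k = ln(C₁/C₂) / (t₂ − t₁) = ln(3860/966) / (37.4 − 12.9)
  = 1.385 / 24.50 = 0.05653 h⁻¹
t½ = ln2 / k = 0.693147 / 0.05653 = 12.26 h

12.26 h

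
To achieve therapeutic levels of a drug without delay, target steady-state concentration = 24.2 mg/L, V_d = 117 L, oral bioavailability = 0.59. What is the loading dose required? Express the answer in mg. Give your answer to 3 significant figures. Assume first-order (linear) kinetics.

LD = Css × Vd / F = 24.2 × 117 / 0.59 = 4799 mg

4800 mg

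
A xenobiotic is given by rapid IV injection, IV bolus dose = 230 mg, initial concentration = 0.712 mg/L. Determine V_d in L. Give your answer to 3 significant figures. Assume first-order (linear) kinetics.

323 L

Vd = Dose / C₀ = 230.0 / 0.712 = 323.0 L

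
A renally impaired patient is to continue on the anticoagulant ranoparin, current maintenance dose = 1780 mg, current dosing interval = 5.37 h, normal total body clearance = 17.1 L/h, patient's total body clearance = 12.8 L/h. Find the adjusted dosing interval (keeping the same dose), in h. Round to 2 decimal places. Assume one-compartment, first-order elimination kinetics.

7.17 h

To keep the same average steady-state level, dosing rate must scale with clearance.
CL ratio = 12.8 / 17.1 = 0.7485
New interval (same dose) = 5.37 / 0.7485 = 7.174 h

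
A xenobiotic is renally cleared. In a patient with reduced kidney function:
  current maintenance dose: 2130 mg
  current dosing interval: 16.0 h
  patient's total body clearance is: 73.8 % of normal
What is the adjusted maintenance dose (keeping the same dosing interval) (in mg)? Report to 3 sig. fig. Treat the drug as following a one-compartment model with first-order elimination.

To keep the same average steady-state level, dosing rate must scale with clearance.
CL ratio = 73.8 / 100 = 0.7380
New dose (same interval) = 2130 × 0.7380 = 1572 mg

1570 mg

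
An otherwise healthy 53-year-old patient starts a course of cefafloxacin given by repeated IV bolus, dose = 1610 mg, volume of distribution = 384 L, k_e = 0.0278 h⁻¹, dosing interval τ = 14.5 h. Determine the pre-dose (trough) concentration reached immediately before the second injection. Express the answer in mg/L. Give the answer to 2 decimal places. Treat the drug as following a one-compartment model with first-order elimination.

2.80 mg/L

C₀ per dose = Dose / Vd = 1610 / 384 = 4.193 mg/L
Fraction remaining after one interval: r = e^(−kτ) = e^(−0.02780 × 14.5) = 0.6682
Before dose 2, 1 dose has been given (aged 1τ).
C_trough = C₀ × r = 4.193 × 0.6682 = 2.802 mg/L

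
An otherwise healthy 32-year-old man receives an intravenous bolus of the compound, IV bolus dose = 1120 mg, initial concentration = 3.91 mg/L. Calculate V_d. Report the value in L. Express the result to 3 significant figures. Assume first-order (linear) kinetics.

Vd = Dose / C₀ = 1120 / 3.91 = 286.4 L

286 L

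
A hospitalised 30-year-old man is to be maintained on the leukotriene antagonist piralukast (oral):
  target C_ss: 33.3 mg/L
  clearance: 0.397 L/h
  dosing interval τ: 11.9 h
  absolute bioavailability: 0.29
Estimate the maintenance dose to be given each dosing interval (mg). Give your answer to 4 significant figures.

At steady state, F × (Dose/τ) = Css × CL.
Dose = Css × CL × τ / F = 33.3 × 0.3970 × 11.9 / 0.29 = 542.5 mg

542.5 mg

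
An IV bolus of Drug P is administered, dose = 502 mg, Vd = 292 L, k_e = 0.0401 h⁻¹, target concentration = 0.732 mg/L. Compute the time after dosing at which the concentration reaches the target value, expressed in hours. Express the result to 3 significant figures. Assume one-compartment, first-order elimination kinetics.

C₀ = Dose / Vd = 502.0 / 292 = 1.719 mg/L
t = ln(C₀ / C) / k = ln(1.719 / 0.732) / 0.04010
  = ln(2.348) / 0.04010 = 0.8536 / 0.04010 = 21.29 h

21.3 h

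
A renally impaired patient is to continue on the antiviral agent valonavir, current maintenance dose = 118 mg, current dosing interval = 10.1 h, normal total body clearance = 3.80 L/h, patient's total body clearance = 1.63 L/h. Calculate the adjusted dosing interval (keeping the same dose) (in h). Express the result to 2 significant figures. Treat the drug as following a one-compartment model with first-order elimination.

To keep the same average steady-state level, dosing rate must scale with clearance.
CL ratio = 1.63 / 3.80 = 0.4289
New interval (same dose) = 10.1 / 0.4289 = 23.55 h

24 h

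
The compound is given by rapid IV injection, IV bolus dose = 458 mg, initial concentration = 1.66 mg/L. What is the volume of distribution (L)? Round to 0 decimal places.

276 L

Vd = Dose / C₀ = 458.0 / 1.66 = 275.9 L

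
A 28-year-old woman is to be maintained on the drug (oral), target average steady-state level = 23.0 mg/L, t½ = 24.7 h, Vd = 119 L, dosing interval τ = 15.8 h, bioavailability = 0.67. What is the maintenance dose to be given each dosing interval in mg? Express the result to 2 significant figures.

k = ln2 / t½ = 0.693147 / 24.7 = 0.02806 h⁻¹
CL = k × Vd = 0.02806 × 119 = 3.339 L/h
At steady state, F × (Dose/τ) = Css × CL.
Dose = Css × CL × τ / F = 23.0 × 3.339 × 15.8 / 0.67 = 1811 mg

1800 mg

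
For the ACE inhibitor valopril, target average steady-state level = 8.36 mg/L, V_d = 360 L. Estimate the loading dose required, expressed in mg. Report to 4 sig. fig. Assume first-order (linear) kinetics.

LD = Css × Vd = 8.36 × 360 = 3010 mg

3010 mg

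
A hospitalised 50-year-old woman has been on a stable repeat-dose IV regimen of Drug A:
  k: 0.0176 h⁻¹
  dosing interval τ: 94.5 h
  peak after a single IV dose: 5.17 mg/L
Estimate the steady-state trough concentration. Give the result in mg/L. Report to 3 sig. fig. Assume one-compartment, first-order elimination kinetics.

1.21 mg/L

e^(−kτ) = e^(−0.01760 × 94.5) = 0.1895
Accumulation ratio R = 1 / (1 − e^(−kτ)) = 1 / (1 − 0.1895) = 1.234
Steady-state trough = C₀ × R × e^(−kτ) = 5.17 × 1.234 × 0.1895 = 1.209 mg/L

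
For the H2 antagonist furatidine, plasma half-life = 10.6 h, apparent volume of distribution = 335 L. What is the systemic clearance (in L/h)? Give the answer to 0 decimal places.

k = ln2 / t½ = 0.693147 / 10.6 = 0.06539 h⁻¹
CL = k × Vd = 0.06539 × 335 = 21.91 L/h

22 L/h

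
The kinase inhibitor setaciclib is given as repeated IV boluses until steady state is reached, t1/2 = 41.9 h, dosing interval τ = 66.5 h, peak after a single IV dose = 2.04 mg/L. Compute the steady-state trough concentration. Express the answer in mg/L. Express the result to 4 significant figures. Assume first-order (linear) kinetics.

k = ln2 / t½ = 0.693147 / 41.9 = 0.01654 h⁻¹
e^(−kτ) = e^(−0.01654 × 66.5) = 0.3329
Accumulation ratio R = 1 / (1 − e^(−kτ)) = 1 / (1 − 0.3329) = 1.499
Steady-state trough = C₀ × R × e^(−kτ) = 2.04 × 1.499 × 0.3329 = 1.018 mg/L

1.018 mg/L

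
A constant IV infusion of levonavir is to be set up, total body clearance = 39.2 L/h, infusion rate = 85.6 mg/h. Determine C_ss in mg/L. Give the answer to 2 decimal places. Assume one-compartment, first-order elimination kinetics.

2.18 mg/L

At steady state Css = R₀ / CL = 85.6 / 39.20 = 2.184 mg/L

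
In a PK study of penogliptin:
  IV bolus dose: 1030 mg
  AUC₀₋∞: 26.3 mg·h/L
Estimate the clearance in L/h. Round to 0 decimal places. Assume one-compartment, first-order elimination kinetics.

CL = Dose / AUC = 1030 / 26.3 = 39.16 L/h

39 L/h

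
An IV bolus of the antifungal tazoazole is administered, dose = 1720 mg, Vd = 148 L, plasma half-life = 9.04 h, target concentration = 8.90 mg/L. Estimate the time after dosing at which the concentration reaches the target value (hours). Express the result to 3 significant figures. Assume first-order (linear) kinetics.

C₀ = Dose / Vd = 1720 / 148 = 11.62 mg/L
k = ln2 / t½ = 0.693147 / 9.04 = 0.07668 h⁻¹
t = ln(C₀ / C) / k = ln(11.62 / 8.90) / 0.07668
  = ln(1.306) / 0.07668 = 0.2670 / 0.07668 = 3.482 h

3.48 h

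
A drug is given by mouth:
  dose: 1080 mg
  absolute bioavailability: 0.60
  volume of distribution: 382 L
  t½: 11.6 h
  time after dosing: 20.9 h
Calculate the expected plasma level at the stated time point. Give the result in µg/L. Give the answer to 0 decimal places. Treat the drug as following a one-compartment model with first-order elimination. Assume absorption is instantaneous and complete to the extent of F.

Amount reaching circulation = F × Dose = 0.60 × 1080 = 648.0 mg
C₀ = F·Dose / Vd = 648.0 / 382 = 1.696 mg/L
k = ln2 / t½ = 0.693147 / 11.6 = 0.05975 h⁻¹
C = C₀ · e^(−k·t) = 1.696 × e^(−0.05975 × 20.9)
  = 1.696 × 0.2869 = 0.4866 mg/L
Convert: 0.4866 mg/L × 1000 = 486.6 µg/L

487 µg/L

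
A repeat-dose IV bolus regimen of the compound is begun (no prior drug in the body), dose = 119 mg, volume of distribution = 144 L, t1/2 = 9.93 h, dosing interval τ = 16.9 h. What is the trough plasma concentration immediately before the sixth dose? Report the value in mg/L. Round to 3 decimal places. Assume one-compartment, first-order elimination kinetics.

0.366 mg/L

C₀ per dose = Dose / Vd = 119 / 144 = 0.8264 mg/L
k = ln2 / t½ = 0.693147 / 9.93 = 0.06980 h⁻¹
Fraction remaining after one interval: r = e^(−kτ) = e^(−0.06980 × 16.9) = 0.3074
Before dose 6, 5 doses have been given (aged 1τ, 2τ, 3τ, 4τ, 5τ).
C_trough = C₀ × (r + r² + … + r^5) = C₀ × r(1−r^5)/(1−r)
        = 0.8264 × 0.3074 × (1 − 0.002745) / (1 − 0.3074) = 0.3658 mg/L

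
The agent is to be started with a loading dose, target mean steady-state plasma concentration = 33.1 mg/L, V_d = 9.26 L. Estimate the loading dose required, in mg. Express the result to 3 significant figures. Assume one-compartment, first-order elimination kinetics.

307 mg

LD = Css × Vd = 33.1 × 9.26 = 306.5 mg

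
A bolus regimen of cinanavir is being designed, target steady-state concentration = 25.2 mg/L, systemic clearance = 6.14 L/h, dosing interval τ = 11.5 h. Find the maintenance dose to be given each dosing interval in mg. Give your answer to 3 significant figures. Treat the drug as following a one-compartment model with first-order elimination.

1780 mg

At steady state, Dose/τ = Css × CL.
Dose = Css × CL × τ = 25.2 × 6.140 × 11.5 = 1779 mg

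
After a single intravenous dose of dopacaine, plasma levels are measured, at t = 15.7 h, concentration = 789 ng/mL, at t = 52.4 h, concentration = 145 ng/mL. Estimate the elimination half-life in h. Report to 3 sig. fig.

15.0 h

k = ln(C₁/C₂) / (t₂ − t₁) = ln(789/145) / (52.4 − 15.7)
  = 1.694 / 36.70 = 0.04616 h⁻¹
t½ = ln2 / k = 0.693147 / 0.04616 = 15.02 h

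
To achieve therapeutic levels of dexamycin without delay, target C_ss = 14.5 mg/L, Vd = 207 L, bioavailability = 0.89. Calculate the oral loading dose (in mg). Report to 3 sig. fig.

LD = Css × Vd / F = 14.5 × 207 / 0.89 = 3372 mg

3370 mg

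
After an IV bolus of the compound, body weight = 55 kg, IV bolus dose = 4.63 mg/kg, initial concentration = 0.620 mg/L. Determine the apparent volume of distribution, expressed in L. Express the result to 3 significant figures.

Dose = 4.63 × 55 = 254.7 mg
Vd = Dose / C₀ = 254.7 / 0.620 = 410.8 L

411 L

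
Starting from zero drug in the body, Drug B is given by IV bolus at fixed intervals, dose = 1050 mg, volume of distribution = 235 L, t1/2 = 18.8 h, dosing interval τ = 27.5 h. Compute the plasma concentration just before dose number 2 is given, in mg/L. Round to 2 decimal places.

1.62 mg/L

C₀ per dose = Dose / Vd = 1050 / 235 = 4.468 mg/L
k = ln2 / t½ = 0.693147 / 18.8 = 0.03687 h⁻¹
Fraction remaining after one interval: r = e^(−kτ) = e^(−0.03687 × 27.5) = 0.3628
Before dose 2, 1 dose has been given (aged 1τ).
C_trough = C₀ × r = 4.468 × 0.3628 = 1.621 mg/L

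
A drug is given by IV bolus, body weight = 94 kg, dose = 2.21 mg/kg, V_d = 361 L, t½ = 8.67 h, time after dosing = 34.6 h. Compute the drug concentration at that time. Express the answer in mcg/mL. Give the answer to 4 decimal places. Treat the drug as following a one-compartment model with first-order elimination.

0.0362 mcg/mL

Total dose = 2.21 × 94 = 207.7 mg
C₀ = Dose / Vd = 207.7 / 361 = 0.5753 mg/L
k = ln2 / t½ = 0.693147 / 8.67 = 0.07995 h⁻¹
C = C₀ · e^(−k·t) = 0.5753 × e^(−0.07995 × 34.6)
  = 0.5753 × 0.06290 = 0.03619 mg/L
(0.03619 mg/L = 0.03619 mcg/mL)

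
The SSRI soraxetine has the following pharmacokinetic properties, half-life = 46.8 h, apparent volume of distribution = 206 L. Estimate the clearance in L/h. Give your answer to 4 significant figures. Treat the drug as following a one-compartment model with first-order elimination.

k = ln2 / t½ = 0.693147 / 46.8 = 0.01481 h⁻¹
CL = k × Vd = 0.01481 × 206 = 3.051 L/h

3.051 L/h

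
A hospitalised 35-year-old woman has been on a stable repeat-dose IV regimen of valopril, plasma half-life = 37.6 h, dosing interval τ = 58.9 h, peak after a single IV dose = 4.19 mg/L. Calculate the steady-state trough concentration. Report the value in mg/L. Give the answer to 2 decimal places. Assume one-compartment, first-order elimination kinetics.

2.14 mg/L

k = ln2 / t½ = 0.693147 / 37.6 = 0.01843 h⁻¹
e^(−kτ) = e^(−0.01843 × 58.9) = 0.3377
Accumulation ratio R = 1 / (1 − e^(−kτ)) = 1 / (1 − 0.3377) = 1.510
Steady-state trough = C₀ × R × e^(−kτ) = 4.19 × 1.510 × 0.3377 = 2.137 mg/L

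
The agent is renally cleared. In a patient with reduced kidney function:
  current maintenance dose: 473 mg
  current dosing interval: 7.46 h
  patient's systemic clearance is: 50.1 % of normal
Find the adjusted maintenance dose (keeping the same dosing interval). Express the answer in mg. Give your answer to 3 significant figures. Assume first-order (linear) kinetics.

237 mg

To keep the same average steady-state level, dosing rate must scale with clearance.
CL ratio = 50.1 / 100 = 0.5010
New dose (same interval) = 473 × 0.5010 = 237.0 mg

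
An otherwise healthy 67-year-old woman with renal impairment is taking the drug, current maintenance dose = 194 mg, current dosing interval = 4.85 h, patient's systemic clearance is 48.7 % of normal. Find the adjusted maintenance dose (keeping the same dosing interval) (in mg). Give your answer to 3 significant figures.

To keep the same average steady-state level, dosing rate must scale with clearance.
CL ratio = 48.7 / 100 = 0.4870
New dose (same interval) = 194 × 0.4870 = 94.48 mg

94.5 mg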